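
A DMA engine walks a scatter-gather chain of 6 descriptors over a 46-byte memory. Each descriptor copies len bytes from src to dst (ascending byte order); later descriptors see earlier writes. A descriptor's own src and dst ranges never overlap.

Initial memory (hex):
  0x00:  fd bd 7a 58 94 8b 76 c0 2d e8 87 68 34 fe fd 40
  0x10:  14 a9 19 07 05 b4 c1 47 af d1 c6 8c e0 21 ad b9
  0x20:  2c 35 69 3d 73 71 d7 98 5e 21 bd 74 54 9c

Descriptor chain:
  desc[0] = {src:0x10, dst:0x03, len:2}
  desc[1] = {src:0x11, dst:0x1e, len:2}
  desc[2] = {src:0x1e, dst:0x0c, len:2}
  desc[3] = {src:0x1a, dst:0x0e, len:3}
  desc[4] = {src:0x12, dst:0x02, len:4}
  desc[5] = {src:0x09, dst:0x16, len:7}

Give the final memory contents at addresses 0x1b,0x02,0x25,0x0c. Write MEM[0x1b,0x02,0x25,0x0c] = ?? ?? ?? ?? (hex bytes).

[0] 0x10->0x03 len=2 : 14 a9
[1] 0x11->0x1e len=2 : a9 19
[2] 0x1e->0x0c len=2 : a9 19
[3] 0x1a->0x0e len=3 : c6 8c e0
[4] 0x12->0x02 len=4 : 19 07 05 b4
[5] 0x09->0x16 len=7 : e8 87 68 a9 19 c6 8c
query mem[0x1b]=0xc6, mem[0x02]=0x19, mem[0x25]=0x71, mem[0x0c]=0xa9

MEM[0x1b,0x02,0x25,0x0c] = c6 19 71 a9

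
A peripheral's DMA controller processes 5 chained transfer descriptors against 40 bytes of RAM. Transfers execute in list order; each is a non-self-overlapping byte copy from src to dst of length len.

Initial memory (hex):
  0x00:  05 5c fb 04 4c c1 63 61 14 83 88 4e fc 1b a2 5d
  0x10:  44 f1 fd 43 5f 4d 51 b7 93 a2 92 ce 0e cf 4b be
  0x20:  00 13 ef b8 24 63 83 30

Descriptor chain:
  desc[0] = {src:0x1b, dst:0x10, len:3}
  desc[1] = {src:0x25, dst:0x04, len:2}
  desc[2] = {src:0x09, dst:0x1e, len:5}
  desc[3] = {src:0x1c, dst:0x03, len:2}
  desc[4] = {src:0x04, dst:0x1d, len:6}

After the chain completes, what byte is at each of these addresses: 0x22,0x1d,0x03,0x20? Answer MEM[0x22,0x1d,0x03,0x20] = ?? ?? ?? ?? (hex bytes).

MEM[0x22,0x1d,0x03,0x20] = 83 cf 0e 61

  after D0: wrote 3B at 0x10 = ce0ecf
  after D1: wrote 2B at 0x04 = 6383
  after D2: wrote 5B at 0x1e = 83884efc1b
  after D3: wrote 2B at 0x03 = 0ecf
  after D4: wrote 6B at 0x1d = cf8363611483
query mem[0x22]=0x83, mem[0x1d]=0xcf, mem[0x03]=0x0e, mem[0x20]=0x61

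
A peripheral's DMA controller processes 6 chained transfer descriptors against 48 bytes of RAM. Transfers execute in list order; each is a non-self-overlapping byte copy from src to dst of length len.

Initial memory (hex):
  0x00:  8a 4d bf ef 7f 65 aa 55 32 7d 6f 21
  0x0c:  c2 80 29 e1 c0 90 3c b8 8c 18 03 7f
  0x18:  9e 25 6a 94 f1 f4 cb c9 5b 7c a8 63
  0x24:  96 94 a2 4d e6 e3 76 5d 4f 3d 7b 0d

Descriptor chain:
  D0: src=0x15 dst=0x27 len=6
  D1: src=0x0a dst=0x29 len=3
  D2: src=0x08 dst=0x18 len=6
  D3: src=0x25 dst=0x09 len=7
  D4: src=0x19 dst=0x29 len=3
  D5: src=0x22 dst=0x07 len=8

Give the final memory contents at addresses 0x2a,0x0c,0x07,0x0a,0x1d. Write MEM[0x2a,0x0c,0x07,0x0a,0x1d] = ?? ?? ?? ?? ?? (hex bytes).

#0 dst[0x27+6] := {0x18,0x03,0x7f,0x9e,0x25,0x6a}
#1 dst[0x29+3] := {0x6f,0x21,0xc2}
#2 dst[0x18+6] := {0x32,0x7d,0x6f,0x21,0xc2,0x80}
#3 dst[0x09+7] := {0x94,0xa2,0x18,0x03,0x6f,0x21,0xc2}
#4 dst[0x29+3] := {0x7d,0x6f,0x21}
#5 dst[0x07+8] := {0xa8,0x63,0x96,0x94,0xa2,0x18,0x03,0x7d}
query mem[0x2a]=0x6f, mem[0x0c]=0x18, mem[0x07]=0xa8, mem[0x0a]=0x94, mem[0x1d]=0x80

MEM[0x2a,0x0c,0x07,0x0a,0x1d] = 6f 18 a8 94 80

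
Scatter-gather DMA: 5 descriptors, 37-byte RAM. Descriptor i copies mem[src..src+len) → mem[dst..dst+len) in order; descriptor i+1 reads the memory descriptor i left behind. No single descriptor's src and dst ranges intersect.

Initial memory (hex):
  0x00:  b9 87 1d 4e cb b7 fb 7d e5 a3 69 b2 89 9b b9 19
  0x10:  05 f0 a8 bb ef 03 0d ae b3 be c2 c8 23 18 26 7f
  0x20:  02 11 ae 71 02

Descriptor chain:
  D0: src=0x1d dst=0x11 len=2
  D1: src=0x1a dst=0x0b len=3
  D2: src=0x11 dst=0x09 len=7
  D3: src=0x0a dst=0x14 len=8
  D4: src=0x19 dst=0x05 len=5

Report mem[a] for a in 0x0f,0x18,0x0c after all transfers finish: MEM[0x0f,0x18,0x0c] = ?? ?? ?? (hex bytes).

[0] 0x1d->0x11 len=2 : 18 26
[1] 0x1a->0x0b len=3 : c2 c8 23
[2] 0x11->0x09 len=7 : 18 26 bb ef 03 0d ae
[3] 0x0a->0x14 len=8 : 26 bb ef 03 0d ae 05 18
[4] 0x19->0x05 len=5 : ae 05 18 23 18
query mem[0x0f]=0xae, mem[0x18]=0x0d, mem[0x0c]=0xef

MEM[0x0f,0x18,0x0c] = ae 0d ef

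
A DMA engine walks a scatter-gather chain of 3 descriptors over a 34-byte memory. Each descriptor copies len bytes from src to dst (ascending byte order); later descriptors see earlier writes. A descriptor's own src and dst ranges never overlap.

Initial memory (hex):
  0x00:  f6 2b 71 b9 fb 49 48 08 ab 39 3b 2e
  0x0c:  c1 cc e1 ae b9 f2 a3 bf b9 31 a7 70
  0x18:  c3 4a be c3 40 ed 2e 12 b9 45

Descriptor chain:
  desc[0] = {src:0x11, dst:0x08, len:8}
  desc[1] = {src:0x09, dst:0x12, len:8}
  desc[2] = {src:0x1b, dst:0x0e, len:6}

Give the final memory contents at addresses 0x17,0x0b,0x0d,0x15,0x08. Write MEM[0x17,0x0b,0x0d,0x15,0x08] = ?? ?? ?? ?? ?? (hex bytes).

MEM[0x17,0x0b,0x0d,0x15,0x08] = 70 b9 a7 31 f2

[0] 0x11->0x08 len=8 : f2 a3 bf b9 31 a7 70 c3
[1] 0x09->0x12 len=8 : a3 bf b9 31 a7 70 c3 b9
[2] 0x1b->0x0e len=6 : c3 40 ed 2e 12 b9
query mem[0x17]=0x70, mem[0x0b]=0xb9, mem[0x0d]=0xa7, mem[0x15]=0x31, mem[0x08]=0xf2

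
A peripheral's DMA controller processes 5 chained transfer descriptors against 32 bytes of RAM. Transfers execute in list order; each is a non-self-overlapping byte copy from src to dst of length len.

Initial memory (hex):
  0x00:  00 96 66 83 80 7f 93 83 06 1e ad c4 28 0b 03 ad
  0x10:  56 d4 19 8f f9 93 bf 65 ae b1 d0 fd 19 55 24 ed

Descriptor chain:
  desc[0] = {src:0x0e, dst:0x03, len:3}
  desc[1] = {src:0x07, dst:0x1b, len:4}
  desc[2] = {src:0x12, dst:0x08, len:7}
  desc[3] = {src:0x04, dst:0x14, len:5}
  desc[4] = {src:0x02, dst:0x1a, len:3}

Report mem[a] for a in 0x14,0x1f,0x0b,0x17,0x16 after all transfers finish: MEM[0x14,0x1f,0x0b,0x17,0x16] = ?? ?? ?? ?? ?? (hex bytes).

MEM[0x14,0x1f,0x0b,0x17,0x16] = ad ed 93 83 93

[0] 0x0e->0x03 len=3 : 03 ad 56
[1] 0x07->0x1b len=4 : 83 06 1e ad
[2] 0x12->0x08 len=7 : 19 8f f9 93 bf 65 ae
[3] 0x04->0x14 len=5 : ad 56 93 83 19
[4] 0x02->0x1a len=3 : 66 03 ad
query mem[0x14]=0xad, mem[0x1f]=0xed, mem[0x0b]=0x93, mem[0x17]=0x83, mem[0x16]=0x93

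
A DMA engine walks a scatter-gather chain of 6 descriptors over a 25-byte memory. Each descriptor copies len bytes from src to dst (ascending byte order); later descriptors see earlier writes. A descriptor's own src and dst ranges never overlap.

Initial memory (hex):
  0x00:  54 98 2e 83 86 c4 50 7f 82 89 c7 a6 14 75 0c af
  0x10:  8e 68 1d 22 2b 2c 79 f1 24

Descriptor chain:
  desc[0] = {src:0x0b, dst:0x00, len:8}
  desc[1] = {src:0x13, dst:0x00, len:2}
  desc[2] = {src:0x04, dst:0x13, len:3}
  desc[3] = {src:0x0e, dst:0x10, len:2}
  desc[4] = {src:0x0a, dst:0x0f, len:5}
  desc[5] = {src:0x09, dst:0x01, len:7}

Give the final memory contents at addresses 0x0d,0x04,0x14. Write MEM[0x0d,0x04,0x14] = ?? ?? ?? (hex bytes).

MEM[0x0d,0x04,0x14] = 75 14 8e

[0] 0x0b->0x00 len=8 : a6 14 75 0c af 8e 68 1d
[1] 0x13->0x00 len=2 : 22 2b
[2] 0x04->0x13 len=3 : af 8e 68
[3] 0x0e->0x10 len=2 : 0c af
[4] 0x0a->0x0f len=5 : c7 a6 14 75 0c
[5] 0x09->0x01 len=7 : 89 c7 a6 14 75 0c c7
query mem[0x0d]=0x75, mem[0x04]=0x14, mem[0x14]=0x8e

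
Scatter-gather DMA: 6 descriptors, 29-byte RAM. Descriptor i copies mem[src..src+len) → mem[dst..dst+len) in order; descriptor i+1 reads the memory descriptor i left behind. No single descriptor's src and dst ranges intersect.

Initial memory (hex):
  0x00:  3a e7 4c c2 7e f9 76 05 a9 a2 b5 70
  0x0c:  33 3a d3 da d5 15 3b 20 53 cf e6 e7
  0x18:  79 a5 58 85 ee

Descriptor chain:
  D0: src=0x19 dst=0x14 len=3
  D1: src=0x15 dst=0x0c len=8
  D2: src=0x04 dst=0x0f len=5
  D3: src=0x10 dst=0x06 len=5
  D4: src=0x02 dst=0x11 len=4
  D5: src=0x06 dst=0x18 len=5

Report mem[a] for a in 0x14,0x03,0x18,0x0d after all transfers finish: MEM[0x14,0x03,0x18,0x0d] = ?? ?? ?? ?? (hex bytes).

  after D0: wrote 3B at 0x14 = a55885
  after D1: wrote 8B at 0x0c = 5885e779a55885ee
  after D2: wrote 5B at 0x0f = 7ef97605a9
  after D3: wrote 5B at 0x06 = f97605a9a5
  after D4: wrote 4B at 0x11 = 4cc27ef9
  after D5: wrote 5B at 0x18 = f97605a9a5
query mem[0x14]=0xf9, mem[0x03]=0xc2, mem[0x18]=0xf9, mem[0x0d]=0x85

MEM[0x14,0x03,0x18,0x0d] = f9 c2 f9 85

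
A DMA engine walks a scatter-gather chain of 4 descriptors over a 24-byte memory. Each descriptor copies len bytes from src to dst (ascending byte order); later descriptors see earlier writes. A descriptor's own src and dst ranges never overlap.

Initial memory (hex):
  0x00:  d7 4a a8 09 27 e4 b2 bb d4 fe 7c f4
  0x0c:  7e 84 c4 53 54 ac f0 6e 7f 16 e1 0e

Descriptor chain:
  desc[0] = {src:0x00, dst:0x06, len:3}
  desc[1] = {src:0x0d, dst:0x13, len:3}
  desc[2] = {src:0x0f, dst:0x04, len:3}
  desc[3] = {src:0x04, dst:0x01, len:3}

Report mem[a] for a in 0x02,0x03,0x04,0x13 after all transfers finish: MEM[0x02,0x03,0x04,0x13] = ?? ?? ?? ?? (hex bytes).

MEM[0x02,0x03,0x04,0x13] = 54 ac 53 84

[0] 0x00->0x06 len=3 : d7 4a a8
[1] 0x0d->0x13 len=3 : 84 c4 53
[2] 0x0f->0x04 len=3 : 53 54 ac
[3] 0x04->0x01 len=3 : 53 54 ac
query mem[0x02]=0x54, mem[0x03]=0xac, mem[0x04]=0x53, mem[0x13]=0x84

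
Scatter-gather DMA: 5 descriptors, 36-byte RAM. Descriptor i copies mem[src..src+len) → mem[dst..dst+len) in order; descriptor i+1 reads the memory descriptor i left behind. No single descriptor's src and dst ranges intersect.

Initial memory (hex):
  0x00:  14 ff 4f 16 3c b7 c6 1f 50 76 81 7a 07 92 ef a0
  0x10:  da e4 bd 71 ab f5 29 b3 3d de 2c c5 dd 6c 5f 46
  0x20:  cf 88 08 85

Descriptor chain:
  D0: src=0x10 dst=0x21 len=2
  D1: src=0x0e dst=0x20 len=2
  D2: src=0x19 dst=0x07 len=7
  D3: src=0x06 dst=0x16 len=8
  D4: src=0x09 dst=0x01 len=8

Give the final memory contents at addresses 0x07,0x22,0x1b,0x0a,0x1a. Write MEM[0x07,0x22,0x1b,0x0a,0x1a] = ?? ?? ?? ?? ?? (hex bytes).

  after D0: wrote 2B at 0x21 = dae4
  after D1: wrote 2B at 0x20 = efa0
  after D2: wrote 7B at 0x07 = de2cc5dd6c5f46
  after D3: wrote 8B at 0x16 = c6de2cc5dd6c5f46
  after D4: wrote 8B at 0x01 = c5dd6c5f46efa0da
query mem[0x07]=0xa0, mem[0x22]=0xe4, mem[0x1b]=0x6c, mem[0x0a]=0xdd, mem[0x1a]=0xdd

MEM[0x07,0x22,0x1b,0x0a,0x1a] = a0 e4 6c dd dd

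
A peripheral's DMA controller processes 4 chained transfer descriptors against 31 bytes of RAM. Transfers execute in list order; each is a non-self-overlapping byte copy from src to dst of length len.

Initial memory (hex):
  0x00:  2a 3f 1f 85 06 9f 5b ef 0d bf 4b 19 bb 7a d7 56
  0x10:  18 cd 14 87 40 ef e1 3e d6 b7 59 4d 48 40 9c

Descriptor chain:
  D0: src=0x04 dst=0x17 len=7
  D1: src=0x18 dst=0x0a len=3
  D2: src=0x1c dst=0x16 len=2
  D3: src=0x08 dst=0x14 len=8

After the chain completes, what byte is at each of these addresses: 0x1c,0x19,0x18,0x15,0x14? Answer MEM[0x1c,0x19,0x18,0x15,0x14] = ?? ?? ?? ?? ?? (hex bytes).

MEM[0x1c,0x19,0x18,0x15,0x14] = bf 7a ef bf 0d

[0] 0x04->0x17 len=7 : 06 9f 5b ef 0d bf 4b
[1] 0x18->0x0a len=3 : 9f 5b ef
[2] 0x1c->0x16 len=2 : bf 4b
[3] 0x08->0x14 len=8 : 0d bf 9f 5b ef 7a d7 56
query mem[0x1c]=0xbf, mem[0x19]=0x7a, mem[0x18]=0xef, mem[0x15]=0xbf, mem[0x14]=0x0d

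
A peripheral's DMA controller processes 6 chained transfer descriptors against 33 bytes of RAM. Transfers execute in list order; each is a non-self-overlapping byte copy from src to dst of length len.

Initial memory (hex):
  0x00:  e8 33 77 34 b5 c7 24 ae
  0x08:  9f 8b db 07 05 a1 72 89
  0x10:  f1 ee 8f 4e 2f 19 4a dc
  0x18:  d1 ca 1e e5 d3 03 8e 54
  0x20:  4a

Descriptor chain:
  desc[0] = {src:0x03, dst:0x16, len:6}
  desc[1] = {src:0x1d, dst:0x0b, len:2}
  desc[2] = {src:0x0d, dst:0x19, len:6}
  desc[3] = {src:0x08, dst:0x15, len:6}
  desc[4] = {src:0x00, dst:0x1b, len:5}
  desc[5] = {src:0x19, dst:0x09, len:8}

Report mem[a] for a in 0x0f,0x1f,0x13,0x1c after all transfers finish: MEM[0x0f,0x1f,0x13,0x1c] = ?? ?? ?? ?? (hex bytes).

MEM[0x0f,0x1f,0x13,0x1c] = b5 b5 4e 33

#0 dst[0x16+6] := {0x34,0xb5,0xc7,0x24,0xae,0x9f}
#1 dst[0x0b+2] := {0x03,0x8e}
#2 dst[0x19+6] := {0xa1,0x72,0x89,0xf1,0xee,0x8f}
#3 dst[0x15+6] := {0x9f,0x8b,0xdb,0x03,0x8e,0xa1}
#4 dst[0x1b+5] := {0xe8,0x33,0x77,0x34,0xb5}
#5 dst[0x09+8] := {0x8e,0xa1,0xe8,0x33,0x77,0x34,0xb5,0x4a}
query mem[0x0f]=0xb5, mem[0x1f]=0xb5, mem[0x13]=0x4e, mem[0x1c]=0x33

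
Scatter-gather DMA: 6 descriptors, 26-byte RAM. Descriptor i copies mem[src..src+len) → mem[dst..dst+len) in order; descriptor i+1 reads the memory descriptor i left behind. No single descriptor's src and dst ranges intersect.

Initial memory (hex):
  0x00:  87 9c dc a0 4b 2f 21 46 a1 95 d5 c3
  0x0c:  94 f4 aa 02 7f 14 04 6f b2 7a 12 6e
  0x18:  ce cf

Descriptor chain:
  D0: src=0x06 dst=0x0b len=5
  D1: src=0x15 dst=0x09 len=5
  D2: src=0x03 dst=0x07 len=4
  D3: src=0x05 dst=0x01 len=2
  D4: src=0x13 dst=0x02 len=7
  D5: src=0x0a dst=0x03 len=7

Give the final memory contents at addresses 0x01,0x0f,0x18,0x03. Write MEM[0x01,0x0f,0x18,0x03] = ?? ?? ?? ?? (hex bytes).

MEM[0x01,0x0f,0x18,0x03] = 2f d5 ce 21

[0] 0x06->0x0b len=5 : 21 46 a1 95 d5
[1] 0x15->0x09 len=5 : 7a 12 6e ce cf
[2] 0x03->0x07 len=4 : a0 4b 2f 21
[3] 0x05->0x01 len=2 : 2f 21
[4] 0x13->0x02 len=7 : 6f b2 7a 12 6e ce cf
[5] 0x0a->0x03 len=7 : 21 6e ce cf 95 d5 7f
query mem[0x01]=0x2f, mem[0x0f]=0xd5, mem[0x18]=0xce, mem[0x03]=0x21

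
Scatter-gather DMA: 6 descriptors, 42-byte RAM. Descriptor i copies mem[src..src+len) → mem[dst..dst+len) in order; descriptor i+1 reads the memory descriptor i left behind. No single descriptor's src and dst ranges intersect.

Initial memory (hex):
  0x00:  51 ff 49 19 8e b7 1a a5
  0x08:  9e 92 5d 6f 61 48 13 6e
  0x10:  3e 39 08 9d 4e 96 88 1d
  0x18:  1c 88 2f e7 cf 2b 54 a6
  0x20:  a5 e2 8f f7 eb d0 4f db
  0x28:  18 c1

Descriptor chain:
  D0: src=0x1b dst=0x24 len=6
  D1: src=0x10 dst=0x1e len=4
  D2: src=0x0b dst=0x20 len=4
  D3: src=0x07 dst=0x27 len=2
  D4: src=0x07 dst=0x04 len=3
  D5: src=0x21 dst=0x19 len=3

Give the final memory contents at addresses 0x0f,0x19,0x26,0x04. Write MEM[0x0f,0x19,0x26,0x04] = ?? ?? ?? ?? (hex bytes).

  after D0: wrote 6B at 0x24 = e7cf2b54a6a5
  after D1: wrote 4B at 0x1e = 3e39089d
  after D2: wrote 4B at 0x20 = 6f614813
  after D3: wrote 2B at 0x27 = a59e
  after D4: wrote 3B at 0x04 = a59e92
  after D5: wrote 3B at 0x19 = 614813
query mem[0x0f]=0x6e, mem[0x19]=0x61, mem[0x26]=0x2b, mem[0x04]=0xa5

MEM[0x0f,0x19,0x26,0x04] = 6e 61 2b a5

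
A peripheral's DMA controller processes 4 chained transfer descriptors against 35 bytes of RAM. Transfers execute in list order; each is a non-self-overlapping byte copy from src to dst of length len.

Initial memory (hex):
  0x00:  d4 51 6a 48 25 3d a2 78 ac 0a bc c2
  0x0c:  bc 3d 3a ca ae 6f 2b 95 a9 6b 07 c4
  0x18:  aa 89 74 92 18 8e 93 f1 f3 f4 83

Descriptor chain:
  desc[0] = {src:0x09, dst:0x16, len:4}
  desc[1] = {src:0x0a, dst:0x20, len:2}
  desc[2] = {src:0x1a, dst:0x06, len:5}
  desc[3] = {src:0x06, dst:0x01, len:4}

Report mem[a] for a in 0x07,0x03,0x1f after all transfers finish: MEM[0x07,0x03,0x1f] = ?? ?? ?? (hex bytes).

  after D0: wrote 4B at 0x16 = 0abcc2bc
  after D1: wrote 2B at 0x20 = bcc2
  after D2: wrote 5B at 0x06 = 7492188e93
  after D3: wrote 4B at 0x01 = 7492188e
query mem[0x07]=0x92, mem[0x03]=0x18, mem[0x1f]=0xf1

MEM[0x07,0x03,0x1f] = 92 18 f1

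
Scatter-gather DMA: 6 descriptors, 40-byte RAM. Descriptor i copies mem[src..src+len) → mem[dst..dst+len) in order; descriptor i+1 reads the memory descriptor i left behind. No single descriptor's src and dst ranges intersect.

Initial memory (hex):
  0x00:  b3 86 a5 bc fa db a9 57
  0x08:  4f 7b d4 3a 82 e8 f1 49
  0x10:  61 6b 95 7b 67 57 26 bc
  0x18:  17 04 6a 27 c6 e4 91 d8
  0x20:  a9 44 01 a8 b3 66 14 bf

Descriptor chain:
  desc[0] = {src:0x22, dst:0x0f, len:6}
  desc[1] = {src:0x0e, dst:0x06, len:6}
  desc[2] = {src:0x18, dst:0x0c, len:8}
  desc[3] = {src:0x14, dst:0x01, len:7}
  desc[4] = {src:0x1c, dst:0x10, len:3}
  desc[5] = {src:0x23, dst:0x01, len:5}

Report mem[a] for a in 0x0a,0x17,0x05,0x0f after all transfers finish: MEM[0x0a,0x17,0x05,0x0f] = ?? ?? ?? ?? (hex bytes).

[0] 0x22->0x0f len=6 : 01 a8 b3 66 14 bf
[1] 0x0e->0x06 len=6 : f1 01 a8 b3 66 14
[2] 0x18->0x0c len=8 : 17 04 6a 27 c6 e4 91 d8
[3] 0x14->0x01 len=7 : bf 57 26 bc 17 04 6a
[4] 0x1c->0x10 len=3 : c6 e4 91
[5] 0x23->0x01 len=5 : a8 b3 66 14 bf
query mem[0x0a]=0x66, mem[0x17]=0xbc, mem[0x05]=0xbf, mem[0x0f]=0x27

MEM[0x0a,0x17,0x05,0x0f] = 66 bc bf 27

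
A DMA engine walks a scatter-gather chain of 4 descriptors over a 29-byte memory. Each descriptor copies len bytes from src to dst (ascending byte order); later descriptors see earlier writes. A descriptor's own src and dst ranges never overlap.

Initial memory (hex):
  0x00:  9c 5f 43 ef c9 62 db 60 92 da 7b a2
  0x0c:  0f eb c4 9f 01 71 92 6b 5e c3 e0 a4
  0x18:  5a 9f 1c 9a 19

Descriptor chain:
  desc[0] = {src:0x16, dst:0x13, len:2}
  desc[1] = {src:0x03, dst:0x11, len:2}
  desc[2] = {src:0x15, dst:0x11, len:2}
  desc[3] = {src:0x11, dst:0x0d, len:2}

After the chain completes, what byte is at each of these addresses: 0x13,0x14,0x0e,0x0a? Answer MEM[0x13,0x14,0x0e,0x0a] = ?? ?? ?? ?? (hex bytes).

MEM[0x13,0x14,0x0e,0x0a] = e0 a4 e0 7b

[0] 0x16->0x13 len=2 : e0 a4
[1] 0x03->0x11 len=2 : ef c9
[2] 0x15->0x11 len=2 : c3 e0
[3] 0x11->0x0d len=2 : c3 e0
query mem[0x13]=0xe0, mem[0x14]=0xa4, mem[0x0e]=0xe0, mem[0x0a]=0x7b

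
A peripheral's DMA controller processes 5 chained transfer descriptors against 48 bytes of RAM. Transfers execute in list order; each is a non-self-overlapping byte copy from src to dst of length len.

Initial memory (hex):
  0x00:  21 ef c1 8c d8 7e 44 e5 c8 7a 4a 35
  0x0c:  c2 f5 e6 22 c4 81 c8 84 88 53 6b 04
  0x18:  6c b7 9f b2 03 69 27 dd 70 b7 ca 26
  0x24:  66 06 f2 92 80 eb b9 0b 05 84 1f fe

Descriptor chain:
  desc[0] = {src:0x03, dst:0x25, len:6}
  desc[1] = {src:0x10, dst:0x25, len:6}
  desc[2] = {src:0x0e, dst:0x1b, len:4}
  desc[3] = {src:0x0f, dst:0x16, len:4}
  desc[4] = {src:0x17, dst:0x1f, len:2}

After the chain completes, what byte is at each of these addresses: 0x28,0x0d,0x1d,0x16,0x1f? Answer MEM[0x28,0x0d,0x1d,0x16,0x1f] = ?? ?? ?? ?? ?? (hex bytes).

MEM[0x28,0x0d,0x1d,0x16,0x1f] = 84 f5 c4 22 c4

[0] 0x03->0x25 len=6 : 8c d8 7e 44 e5 c8
[1] 0x10->0x25 len=6 : c4 81 c8 84 88 53
[2] 0x0e->0x1b len=4 : e6 22 c4 81
[3] 0x0f->0x16 len=4 : 22 c4 81 c8
[4] 0x17->0x1f len=2 : c4 81
query mem[0x28]=0x84, mem[0x0d]=0xf5, mem[0x1d]=0xc4, mem[0x16]=0x22, mem[0x1f]=0xc4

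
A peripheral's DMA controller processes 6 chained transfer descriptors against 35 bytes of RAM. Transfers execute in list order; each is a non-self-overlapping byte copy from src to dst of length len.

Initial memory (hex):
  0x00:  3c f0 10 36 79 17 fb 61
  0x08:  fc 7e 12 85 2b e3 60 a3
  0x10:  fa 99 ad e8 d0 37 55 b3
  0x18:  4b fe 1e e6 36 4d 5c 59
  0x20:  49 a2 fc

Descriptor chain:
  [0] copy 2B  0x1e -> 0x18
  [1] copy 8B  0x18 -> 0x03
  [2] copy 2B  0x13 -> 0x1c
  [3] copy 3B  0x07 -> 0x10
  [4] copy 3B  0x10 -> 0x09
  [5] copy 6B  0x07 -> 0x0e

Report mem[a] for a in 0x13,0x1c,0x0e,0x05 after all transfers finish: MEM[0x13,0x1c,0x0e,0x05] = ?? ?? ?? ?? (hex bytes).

MEM[0x13,0x1c,0x0e,0x05] = 2b e8 36 1e

D0: mem[0x18..0x19] <- [5c 59]
D1: mem[0x03..0x0a] <- [5c 59 1e e6 36 4d 5c 59]
D2: mem[0x1c..0x1d] <- [e8 d0]
D3: mem[0x10..0x12] <- [36 4d 5c]
D4: mem[0x09..0x0b] <- [36 4d 5c]
D5: mem[0x0e..0x13] <- [36 4d 36 4d 5c 2b]
query mem[0x13]=0x2b, mem[0x1c]=0xe8, mem[0x0e]=0x36, mem[0x05]=0x1e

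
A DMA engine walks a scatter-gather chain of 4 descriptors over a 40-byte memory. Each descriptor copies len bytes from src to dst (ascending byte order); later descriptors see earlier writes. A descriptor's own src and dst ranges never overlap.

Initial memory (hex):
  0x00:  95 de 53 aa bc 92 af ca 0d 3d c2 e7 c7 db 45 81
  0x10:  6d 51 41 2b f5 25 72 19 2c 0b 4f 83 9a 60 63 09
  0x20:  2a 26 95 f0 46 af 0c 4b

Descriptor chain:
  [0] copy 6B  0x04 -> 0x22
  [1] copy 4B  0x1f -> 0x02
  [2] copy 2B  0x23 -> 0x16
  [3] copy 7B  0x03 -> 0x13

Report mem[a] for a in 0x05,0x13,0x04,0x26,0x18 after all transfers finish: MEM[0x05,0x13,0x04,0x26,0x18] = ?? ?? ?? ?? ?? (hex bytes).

MEM[0x05,0x13,0x04,0x26,0x18] = bc 2a 26 0d 0d

#0 dst[0x22+6] := {0xbc,0x92,0xaf,0xca,0x0d,0x3d}
#1 dst[0x02+4] := {0x09,0x2a,0x26,0xbc}
#2 dst[0x16+2] := {0x92,0xaf}
#3 dst[0x13+7] := {0x2a,0x26,0xbc,0xaf,0xca,0x0d,0x3d}
query mem[0x05]=0xbc, mem[0x13]=0x2a, mem[0x04]=0x26, mem[0x26]=0x0d, mem[0x18]=0x0d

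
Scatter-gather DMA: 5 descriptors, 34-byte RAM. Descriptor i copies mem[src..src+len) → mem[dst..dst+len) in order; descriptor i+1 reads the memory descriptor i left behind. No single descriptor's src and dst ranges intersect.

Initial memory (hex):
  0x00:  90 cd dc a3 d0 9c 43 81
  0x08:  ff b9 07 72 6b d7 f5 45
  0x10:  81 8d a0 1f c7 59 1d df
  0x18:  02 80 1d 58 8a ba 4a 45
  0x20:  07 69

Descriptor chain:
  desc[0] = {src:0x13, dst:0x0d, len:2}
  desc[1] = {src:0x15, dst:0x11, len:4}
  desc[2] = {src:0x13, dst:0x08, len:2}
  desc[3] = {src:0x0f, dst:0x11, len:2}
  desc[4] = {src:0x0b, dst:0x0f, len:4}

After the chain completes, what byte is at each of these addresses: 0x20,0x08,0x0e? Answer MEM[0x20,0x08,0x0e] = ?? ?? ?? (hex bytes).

[0] 0x13->0x0d len=2 : 1f c7
[1] 0x15->0x11 len=4 : 59 1d df 02
[2] 0x13->0x08 len=2 : df 02
[3] 0x0f->0x11 len=2 : 45 81
[4] 0x0b->0x0f len=4 : 72 6b 1f c7
query mem[0x20]=0x07, mem[0x08]=0xdf, mem[0x0e]=0xc7

MEM[0x20,0x08,0x0e] = 07 df c7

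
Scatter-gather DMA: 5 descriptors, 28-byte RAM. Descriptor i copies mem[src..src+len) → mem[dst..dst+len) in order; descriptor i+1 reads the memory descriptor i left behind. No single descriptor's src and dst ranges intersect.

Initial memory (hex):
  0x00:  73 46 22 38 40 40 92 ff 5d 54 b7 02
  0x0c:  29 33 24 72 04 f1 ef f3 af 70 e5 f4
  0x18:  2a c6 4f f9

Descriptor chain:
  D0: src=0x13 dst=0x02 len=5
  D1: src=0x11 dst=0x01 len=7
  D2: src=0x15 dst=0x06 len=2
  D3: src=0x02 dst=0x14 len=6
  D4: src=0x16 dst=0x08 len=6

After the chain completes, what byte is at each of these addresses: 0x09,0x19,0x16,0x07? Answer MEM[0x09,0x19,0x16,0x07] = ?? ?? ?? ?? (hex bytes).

MEM[0x09,0x19,0x16,0x07] = 70 e5 af e5

D0: mem[0x02..0x06] <- [f3 af 70 e5 f4]
D1: mem[0x01..0x07] <- [f1 ef f3 af 70 e5 f4]
D2: mem[0x06..0x07] <- [70 e5]
D3: mem[0x14..0x19] <- [ef f3 af 70 70 e5]
D4: mem[0x08..0x0d] <- [af 70 70 e5 4f f9]
query mem[0x09]=0x70, mem[0x19]=0xe5, mem[0x16]=0xaf, mem[0x07]=0xe5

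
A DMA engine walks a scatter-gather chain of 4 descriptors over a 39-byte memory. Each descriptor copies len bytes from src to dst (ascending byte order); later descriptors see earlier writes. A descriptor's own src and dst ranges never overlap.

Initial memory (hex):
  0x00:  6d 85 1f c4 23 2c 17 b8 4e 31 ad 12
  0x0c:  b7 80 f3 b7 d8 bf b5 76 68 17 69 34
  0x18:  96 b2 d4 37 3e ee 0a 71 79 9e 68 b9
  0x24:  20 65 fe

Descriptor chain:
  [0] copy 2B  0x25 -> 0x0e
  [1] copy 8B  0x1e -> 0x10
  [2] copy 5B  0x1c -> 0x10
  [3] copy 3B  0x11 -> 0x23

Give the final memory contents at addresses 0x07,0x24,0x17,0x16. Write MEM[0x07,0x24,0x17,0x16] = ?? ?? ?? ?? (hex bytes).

#0 dst[0x0e+2] := {0x65,0xfe}
#1 dst[0x10+8] := {0x0a,0x71,0x79,0x9e,0x68,0xb9,0x20,0x65}
#2 dst[0x10+5] := {0x3e,0xee,0x0a,0x71,0x79}
#3 dst[0x23+3] := {0xee,0x0a,0x71}
query mem[0x07]=0xb8, mem[0x24]=0x0a, mem[0x17]=0x65, mem[0x16]=0x20

MEM[0x07,0x24,0x17,0x16] = b8 0a 65 20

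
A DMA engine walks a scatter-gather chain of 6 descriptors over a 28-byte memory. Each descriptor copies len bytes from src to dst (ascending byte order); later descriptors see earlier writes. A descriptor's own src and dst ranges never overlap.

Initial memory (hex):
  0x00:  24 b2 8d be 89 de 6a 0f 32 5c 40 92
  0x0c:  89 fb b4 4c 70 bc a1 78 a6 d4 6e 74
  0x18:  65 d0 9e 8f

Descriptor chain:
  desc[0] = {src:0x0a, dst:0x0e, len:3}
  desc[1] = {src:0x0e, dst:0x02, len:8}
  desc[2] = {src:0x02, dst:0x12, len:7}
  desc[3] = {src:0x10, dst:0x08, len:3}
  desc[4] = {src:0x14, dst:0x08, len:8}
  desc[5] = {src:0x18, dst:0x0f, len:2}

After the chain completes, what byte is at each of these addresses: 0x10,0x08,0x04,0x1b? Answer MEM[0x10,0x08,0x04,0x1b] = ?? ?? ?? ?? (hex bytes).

MEM[0x10,0x08,0x04,0x1b] = d0 89 89 8f

D0: mem[0x0e..0x10] <- [40 92 89]
D1: mem[0x02..0x09] <- [40 92 89 bc a1 78 a6 d4]
D2: mem[0x12..0x18] <- [40 92 89 bc a1 78 a6]
D3: mem[0x08..0x0a] <- [89 bc 40]
D4: mem[0x08..0x0f] <- [89 bc a1 78 a6 d0 9e 8f]
D5: mem[0x0f..0x10] <- [a6 d0]
query mem[0x10]=0xd0, mem[0x08]=0x89, mem[0x04]=0x89, mem[0x1b]=0x8f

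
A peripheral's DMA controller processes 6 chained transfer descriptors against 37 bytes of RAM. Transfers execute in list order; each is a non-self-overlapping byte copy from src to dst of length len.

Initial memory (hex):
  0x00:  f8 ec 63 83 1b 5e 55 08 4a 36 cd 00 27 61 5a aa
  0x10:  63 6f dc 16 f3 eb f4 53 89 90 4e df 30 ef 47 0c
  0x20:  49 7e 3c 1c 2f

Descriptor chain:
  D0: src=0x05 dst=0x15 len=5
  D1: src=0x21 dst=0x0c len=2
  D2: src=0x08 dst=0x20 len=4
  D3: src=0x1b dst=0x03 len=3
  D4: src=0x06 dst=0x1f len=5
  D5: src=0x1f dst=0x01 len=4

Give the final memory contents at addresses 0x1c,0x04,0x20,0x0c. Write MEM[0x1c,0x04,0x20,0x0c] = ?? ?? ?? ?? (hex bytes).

  after D0: wrote 5B at 0x15 = 5e55084a36
  after D1: wrote 2B at 0x0c = 7e3c
  after D2: wrote 4B at 0x20 = 4a36cd00
  after D3: wrote 3B at 0x03 = df30ef
  after D4: wrote 5B at 0x1f = 55084a36cd
  after D5: wrote 4B at 0x01 = 55084a36
query mem[0x1c]=0x30, mem[0x04]=0x36, mem[0x20]=0x08, mem[0x0c]=0x7e

MEM[0x1c,0x04,0x20,0x0c] = 30 36 08 7e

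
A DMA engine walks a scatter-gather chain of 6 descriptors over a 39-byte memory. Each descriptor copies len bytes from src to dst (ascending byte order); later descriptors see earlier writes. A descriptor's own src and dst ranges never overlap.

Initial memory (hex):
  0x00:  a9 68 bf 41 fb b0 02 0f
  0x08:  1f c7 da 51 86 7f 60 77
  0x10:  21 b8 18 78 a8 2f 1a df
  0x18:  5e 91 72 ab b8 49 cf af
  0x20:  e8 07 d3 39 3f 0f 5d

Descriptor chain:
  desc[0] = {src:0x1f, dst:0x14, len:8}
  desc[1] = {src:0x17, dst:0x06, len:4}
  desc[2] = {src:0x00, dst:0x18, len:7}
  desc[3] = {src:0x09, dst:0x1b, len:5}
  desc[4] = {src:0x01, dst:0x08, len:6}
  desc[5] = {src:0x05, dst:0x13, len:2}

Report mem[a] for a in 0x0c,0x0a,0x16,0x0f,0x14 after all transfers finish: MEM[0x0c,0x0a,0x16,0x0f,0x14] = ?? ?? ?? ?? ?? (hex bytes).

MEM[0x0c,0x0a,0x16,0x0f,0x14] = b0 41 07 77 d3

  after D0: wrote 8B at 0x14 = afe807d3393f0f5d
  after D1: wrote 4B at 0x06 = d3393f0f
  after D2: wrote 7B at 0x18 = a968bf41fbb0d3
  after D3: wrote 5B at 0x1b = 0fda51867f
  after D4: wrote 6B at 0x08 = 68bf41fbb0d3
  after D5: wrote 2B at 0x13 = b0d3
query mem[0x0c]=0xb0, mem[0x0a]=0x41, mem[0x16]=0x07, mem[0x0f]=0x77, mem[0x14]=0xd3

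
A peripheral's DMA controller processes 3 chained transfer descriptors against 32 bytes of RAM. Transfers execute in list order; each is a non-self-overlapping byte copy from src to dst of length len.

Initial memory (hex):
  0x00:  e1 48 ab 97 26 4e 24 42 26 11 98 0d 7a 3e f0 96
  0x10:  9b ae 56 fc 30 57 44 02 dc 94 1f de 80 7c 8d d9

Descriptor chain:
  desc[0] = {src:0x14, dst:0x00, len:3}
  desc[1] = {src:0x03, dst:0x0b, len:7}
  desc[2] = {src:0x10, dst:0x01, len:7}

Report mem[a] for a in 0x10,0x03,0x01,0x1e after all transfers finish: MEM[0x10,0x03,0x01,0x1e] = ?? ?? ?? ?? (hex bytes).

  after D0: wrote 3B at 0x00 = 305744
  after D1: wrote 7B at 0x0b = 97264e24422611
  after D2: wrote 7B at 0x01 = 261156fc305744
query mem[0x10]=0x26, mem[0x03]=0x56, mem[0x01]=0x26, mem[0x1e]=0x8d

MEM[0x10,0x03,0x01,0x1e] = 26 56 26 8d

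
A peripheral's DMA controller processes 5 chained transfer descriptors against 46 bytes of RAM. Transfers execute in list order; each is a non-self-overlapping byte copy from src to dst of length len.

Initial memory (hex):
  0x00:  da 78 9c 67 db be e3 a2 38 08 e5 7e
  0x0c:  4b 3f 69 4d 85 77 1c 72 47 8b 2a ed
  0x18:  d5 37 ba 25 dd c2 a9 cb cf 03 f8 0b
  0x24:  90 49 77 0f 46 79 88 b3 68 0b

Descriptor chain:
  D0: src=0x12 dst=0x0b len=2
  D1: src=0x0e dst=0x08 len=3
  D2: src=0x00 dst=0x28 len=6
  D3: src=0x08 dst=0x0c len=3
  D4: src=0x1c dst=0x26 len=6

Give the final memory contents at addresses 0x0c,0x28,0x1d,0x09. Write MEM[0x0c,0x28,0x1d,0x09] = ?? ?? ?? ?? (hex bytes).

MEM[0x0c,0x28,0x1d,0x09] = 69 a9 c2 4d

D0: mem[0x0b..0x0c] <- [1c 72]
D1: mem[0x08..0x0a] <- [69 4d 85]
D2: mem[0x28..0x2d] <- [da 78 9c 67 db be]
D3: mem[0x0c..0x0e] <- [69 4d 85]
D4: mem[0x26..0x2b] <- [dd c2 a9 cb cf 03]
query mem[0x0c]=0x69, mem[0x28]=0xa9, mem[0x1d]=0xc2, mem[0x09]=0x4d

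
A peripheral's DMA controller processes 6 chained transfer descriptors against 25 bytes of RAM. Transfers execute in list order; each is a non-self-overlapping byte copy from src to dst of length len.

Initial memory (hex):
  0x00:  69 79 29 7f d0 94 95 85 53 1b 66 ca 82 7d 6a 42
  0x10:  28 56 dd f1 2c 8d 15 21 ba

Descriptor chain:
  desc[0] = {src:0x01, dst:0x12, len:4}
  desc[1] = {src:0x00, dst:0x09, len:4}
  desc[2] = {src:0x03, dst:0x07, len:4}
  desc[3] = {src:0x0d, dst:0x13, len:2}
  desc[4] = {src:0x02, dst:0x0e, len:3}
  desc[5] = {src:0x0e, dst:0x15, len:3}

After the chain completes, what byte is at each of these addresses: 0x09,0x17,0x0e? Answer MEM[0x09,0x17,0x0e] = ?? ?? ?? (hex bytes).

#0 dst[0x12+4] := {0x79,0x29,0x7f,0xd0}
#1 dst[0x09+4] := {0x69,0x79,0x29,0x7f}
#2 dst[0x07+4] := {0x7f,0xd0,0x94,0x95}
#3 dst[0x13+2] := {0x7d,0x6a}
#4 dst[0x0e+3] := {0x29,0x7f,0xd0}
#5 dst[0x15+3] := {0x29,0x7f,0xd0}
query mem[0x09]=0x94, mem[0x17]=0xd0, mem[0x0e]=0x29

MEM[0x09,0x17,0x0e] = 94 d0 29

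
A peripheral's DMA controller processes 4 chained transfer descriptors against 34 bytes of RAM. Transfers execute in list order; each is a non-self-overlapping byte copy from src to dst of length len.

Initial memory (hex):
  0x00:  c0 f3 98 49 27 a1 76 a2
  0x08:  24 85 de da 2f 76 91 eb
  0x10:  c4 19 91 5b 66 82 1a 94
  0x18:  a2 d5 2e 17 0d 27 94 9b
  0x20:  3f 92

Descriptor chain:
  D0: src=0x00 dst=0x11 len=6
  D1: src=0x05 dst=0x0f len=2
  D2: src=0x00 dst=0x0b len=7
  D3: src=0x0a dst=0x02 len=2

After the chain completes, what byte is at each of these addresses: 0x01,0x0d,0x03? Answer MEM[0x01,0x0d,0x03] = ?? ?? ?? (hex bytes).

[0] 0x00->0x11 len=6 : c0 f3 98 49 27 a1
[1] 0x05->0x0f len=2 : a1 76
[2] 0x00->0x0b len=7 : c0 f3 98 49 27 a1 76
[3] 0x0a->0x02 len=2 : de c0
query mem[0x01]=0xf3, mem[0x0d]=0x98, mem[0x03]=0xc0

MEM[0x01,0x0d,0x03] = f3 98 c0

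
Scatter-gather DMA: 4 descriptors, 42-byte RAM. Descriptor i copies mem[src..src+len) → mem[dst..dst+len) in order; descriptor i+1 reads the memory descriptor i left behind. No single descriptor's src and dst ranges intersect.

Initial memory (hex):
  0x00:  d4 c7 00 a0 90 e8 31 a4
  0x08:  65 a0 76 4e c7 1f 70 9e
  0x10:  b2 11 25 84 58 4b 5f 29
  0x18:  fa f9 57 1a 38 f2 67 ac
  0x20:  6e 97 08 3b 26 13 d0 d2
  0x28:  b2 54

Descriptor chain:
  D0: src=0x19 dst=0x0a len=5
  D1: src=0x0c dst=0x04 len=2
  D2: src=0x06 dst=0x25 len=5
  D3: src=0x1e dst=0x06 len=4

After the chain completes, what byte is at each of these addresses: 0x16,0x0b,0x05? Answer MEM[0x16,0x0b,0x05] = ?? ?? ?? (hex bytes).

MEM[0x16,0x0b,0x05] = 5f 57 38

#0 dst[0x0a+5] := {0xf9,0x57,0x1a,0x38,0xf2}
#1 dst[0x04+2] := {0x1a,0x38}
#2 dst[0x25+5] := {0x31,0xa4,0x65,0xa0,0xf9}
#3 dst[0x06+4] := {0x67,0xac,0x6e,0x97}
query mem[0x16]=0x5f, mem[0x0b]=0x57, mem[0x05]=0x38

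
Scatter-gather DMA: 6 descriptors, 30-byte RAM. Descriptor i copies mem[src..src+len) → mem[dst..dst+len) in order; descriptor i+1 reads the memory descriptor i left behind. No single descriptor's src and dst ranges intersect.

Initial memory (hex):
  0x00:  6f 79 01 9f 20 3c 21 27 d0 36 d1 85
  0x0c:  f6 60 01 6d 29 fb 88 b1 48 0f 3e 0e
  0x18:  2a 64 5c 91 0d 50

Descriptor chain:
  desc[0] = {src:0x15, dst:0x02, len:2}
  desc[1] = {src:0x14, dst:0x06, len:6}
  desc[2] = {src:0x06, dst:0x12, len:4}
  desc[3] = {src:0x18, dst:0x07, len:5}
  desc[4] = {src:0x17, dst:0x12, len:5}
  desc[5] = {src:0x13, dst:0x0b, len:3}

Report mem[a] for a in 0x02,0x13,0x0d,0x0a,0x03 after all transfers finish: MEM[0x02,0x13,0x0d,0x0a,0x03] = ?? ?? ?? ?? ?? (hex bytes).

#0 dst[0x02+2] := {0x0f,0x3e}
#1 dst[0x06+6] := {0x48,0x0f,0x3e,0x0e,0x2a,0x64}
#2 dst[0x12+4] := {0x48,0x0f,0x3e,0x0e}
#3 dst[0x07+5] := {0x2a,0x64,0x5c,0x91,0x0d}
#4 dst[0x12+5] := {0x0e,0x2a,0x64,0x5c,0x91}
#5 dst[0x0b+3] := {0x2a,0x64,0x5c}
query mem[0x02]=0x0f, mem[0x13]=0x2a, mem[0x0d]=0x5c, mem[0x0a]=0x91, mem[0x03]=0x3e

MEM[0x02,0x13,0x0d,0x0a,0x03] = 0f 2a 5c 91 3e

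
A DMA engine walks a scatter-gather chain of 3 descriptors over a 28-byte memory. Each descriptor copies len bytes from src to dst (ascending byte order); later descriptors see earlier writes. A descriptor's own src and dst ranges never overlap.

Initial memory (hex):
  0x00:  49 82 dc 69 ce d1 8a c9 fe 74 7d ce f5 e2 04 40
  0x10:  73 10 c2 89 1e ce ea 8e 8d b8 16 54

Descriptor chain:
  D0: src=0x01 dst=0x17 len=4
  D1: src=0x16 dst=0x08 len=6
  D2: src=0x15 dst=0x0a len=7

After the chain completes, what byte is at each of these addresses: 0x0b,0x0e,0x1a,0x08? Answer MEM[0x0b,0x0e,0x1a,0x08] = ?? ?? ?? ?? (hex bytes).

D0: mem[0x17..0x1a] <- [82 dc 69 ce]
D1: mem[0x08..0x0d] <- [ea 82 dc 69 ce 54]
D2: mem[0x0a..0x10] <- [ce ea 82 dc 69 ce 54]
query mem[0x0b]=0xea, mem[0x0e]=0x69, mem[0x1a]=0xce, mem[0x08]=0xea

MEM[0x0b,0x0e,0x1a,0x08] = ea 69 ce ea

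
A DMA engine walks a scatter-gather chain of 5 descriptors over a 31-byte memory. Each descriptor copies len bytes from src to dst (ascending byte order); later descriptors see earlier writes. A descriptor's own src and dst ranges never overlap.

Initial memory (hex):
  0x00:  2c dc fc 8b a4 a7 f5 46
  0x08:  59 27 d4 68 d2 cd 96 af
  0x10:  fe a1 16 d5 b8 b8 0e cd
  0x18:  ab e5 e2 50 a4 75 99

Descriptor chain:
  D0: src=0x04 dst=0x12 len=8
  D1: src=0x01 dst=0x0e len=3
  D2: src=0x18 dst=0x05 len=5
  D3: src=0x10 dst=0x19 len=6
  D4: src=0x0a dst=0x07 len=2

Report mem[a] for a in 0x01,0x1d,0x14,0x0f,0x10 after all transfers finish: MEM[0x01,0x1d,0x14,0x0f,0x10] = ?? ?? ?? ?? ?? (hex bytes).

MEM[0x01,0x1d,0x14,0x0f,0x10] = dc f5 f5 fc 8b

D0: mem[0x12..0x19] <- [a4 a7 f5 46 59 27 d4 68]
D1: mem[0x0e..0x10] <- [dc fc 8b]
D2: mem[0x05..0x09] <- [d4 68 e2 50 a4]
D3: mem[0x19..0x1e] <- [8b a1 a4 a7 f5 46]
D4: mem[0x07..0x08] <- [d4 68]
query mem[0x01]=0xdc, mem[0x1d]=0xf5, mem[0x14]=0xf5, mem[0x0f]=0xfc, mem[0x10]=0x8b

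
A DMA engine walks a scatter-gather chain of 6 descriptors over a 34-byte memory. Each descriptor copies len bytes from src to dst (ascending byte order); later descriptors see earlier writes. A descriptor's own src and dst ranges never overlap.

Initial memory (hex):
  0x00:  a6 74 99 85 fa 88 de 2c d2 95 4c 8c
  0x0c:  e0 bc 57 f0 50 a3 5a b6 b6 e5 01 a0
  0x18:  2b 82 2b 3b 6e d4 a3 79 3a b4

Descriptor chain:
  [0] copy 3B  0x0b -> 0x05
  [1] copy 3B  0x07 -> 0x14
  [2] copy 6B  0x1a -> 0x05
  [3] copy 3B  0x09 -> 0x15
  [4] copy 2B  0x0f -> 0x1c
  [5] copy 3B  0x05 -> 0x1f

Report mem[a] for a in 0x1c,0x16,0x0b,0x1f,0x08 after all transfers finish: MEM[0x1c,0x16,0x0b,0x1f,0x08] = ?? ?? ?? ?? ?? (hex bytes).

#0 dst[0x05+3] := {0x8c,0xe0,0xbc}
#1 dst[0x14+3] := {0xbc,0xd2,0x95}
#2 dst[0x05+6] := {0x2b,0x3b,0x6e,0xd4,0xa3,0x79}
#3 dst[0x15+3] := {0xa3,0x79,0x8c}
#4 dst[0x1c+2] := {0xf0,0x50}
#5 dst[0x1f+3] := {0x2b,0x3b,0x6e}
query mem[0x1c]=0xf0, mem[0x16]=0x79, mem[0x0b]=0x8c, mem[0x1f]=0x2b, mem[0x08]=0xd4

MEM[0x1c,0x16,0x0b,0x1f,0x08] = f0 79 8c 2b d4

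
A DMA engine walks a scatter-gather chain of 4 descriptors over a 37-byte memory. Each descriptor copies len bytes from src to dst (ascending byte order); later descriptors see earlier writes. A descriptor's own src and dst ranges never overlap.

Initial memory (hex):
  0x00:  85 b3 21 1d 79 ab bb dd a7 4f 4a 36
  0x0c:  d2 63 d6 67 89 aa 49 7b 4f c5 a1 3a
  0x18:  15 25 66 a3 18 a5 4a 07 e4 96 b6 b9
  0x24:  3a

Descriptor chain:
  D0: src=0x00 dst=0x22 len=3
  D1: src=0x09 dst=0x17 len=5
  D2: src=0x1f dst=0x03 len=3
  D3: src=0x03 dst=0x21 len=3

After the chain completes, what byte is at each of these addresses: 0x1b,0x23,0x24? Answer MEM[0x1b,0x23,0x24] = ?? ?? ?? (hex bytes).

MEM[0x1b,0x23,0x24] = 63 96 21

#0 dst[0x22+3] := {0x85,0xb3,0x21}
#1 dst[0x17+5] := {0x4f,0x4a,0x36,0xd2,0x63}
#2 dst[0x03+3] := {0x07,0xe4,0x96}
#3 dst[0x21+3] := {0x07,0xe4,0x96}
query mem[0x1b]=0x63, mem[0x23]=0x96, mem[0x24]=0x21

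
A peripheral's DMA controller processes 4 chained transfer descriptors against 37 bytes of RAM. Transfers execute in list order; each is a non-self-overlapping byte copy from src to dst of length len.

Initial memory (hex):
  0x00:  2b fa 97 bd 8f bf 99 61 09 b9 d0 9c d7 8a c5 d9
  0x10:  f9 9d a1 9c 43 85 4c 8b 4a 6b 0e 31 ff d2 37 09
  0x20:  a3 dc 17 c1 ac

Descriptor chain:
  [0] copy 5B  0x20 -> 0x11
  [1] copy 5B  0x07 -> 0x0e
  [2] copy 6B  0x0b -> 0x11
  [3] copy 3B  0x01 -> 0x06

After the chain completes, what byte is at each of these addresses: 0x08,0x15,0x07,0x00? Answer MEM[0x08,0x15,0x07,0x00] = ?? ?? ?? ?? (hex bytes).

MEM[0x08,0x15,0x07,0x00] = bd 09 97 2b

#0 dst[0x11+5] := {0xa3,0xdc,0x17,0xc1,0xac}
#1 dst[0x0e+5] := {0x61,0x09,0xb9,0xd0,0x9c}
#2 dst[0x11+6] := {0x9c,0xd7,0x8a,0x61,0x09,0xb9}
#3 dst[0x06+3] := {0xfa,0x97,0xbd}
query mem[0x08]=0xbd, mem[0x15]=0x09, mem[0x07]=0x97, mem[0x00]=0x2b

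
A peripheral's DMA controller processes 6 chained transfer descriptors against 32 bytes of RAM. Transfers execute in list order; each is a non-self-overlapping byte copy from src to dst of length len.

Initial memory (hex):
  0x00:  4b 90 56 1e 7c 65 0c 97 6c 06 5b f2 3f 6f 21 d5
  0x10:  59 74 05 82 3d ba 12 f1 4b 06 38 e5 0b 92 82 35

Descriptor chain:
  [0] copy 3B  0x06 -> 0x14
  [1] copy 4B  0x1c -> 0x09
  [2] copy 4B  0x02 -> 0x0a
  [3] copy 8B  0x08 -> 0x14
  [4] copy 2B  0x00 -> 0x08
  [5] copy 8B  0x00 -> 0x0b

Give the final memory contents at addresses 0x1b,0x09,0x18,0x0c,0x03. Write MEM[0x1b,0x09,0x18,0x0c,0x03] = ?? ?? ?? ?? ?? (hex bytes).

[0] 0x06->0x14 len=3 : 0c 97 6c
[1] 0x1c->0x09 len=4 : 0b 92 82 35
[2] 0x02->0x0a len=4 : 56 1e 7c 65
[3] 0x08->0x14 len=8 : 6c 0b 56 1e 7c 65 21 d5
[4] 0x00->0x08 len=2 : 4b 90
[5] 0x00->0x0b len=8 : 4b 90 56 1e 7c 65 0c 97
query mem[0x1b]=0xd5, mem[0x09]=0x90, mem[0x18]=0x7c, mem[0x0c]=0x90, mem[0x03]=0x1e

MEM[0x1b,0x09,0x18,0x0c,0x03] = d5 90 7c 90 1e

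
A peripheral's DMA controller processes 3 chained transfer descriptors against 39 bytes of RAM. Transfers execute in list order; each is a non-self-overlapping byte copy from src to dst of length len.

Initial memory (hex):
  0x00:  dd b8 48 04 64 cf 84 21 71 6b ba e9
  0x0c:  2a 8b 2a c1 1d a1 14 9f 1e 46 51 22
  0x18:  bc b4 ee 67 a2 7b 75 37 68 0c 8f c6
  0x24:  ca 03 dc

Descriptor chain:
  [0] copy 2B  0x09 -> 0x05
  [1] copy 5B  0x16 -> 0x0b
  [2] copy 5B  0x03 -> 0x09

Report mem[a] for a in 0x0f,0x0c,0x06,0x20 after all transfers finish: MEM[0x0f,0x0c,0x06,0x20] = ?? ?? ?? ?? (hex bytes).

[0] 0x09->0x05 len=2 : 6b ba
[1] 0x16->0x0b len=5 : 51 22 bc b4 ee
[2] 0x03->0x09 len=5 : 04 64 6b ba 21
query mem[0x0f]=0xee, mem[0x0c]=0xba, mem[0x06]=0xba, mem[0x20]=0x68

MEM[0x0f,0x0c,0x06,0x20] = ee ba ba 68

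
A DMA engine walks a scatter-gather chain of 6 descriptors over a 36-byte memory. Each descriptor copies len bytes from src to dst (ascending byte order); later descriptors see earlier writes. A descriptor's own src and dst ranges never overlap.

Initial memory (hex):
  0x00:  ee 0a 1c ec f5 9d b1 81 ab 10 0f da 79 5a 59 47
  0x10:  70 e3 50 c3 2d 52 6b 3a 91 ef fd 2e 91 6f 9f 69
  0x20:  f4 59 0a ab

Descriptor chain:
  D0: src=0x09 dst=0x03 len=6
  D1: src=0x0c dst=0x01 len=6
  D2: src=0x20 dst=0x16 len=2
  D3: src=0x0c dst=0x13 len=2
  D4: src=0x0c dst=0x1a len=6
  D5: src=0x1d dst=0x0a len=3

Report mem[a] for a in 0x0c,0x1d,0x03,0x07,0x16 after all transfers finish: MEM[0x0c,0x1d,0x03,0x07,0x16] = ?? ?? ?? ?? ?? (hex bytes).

MEM[0x0c,0x1d,0x03,0x07,0x16] = e3 47 59 5a f4

D0: mem[0x03..0x08] <- [10 0f da 79 5a 59]
D1: mem[0x01..0x06] <- [79 5a 59 47 70 e3]
D2: mem[0x16..0x17] <- [f4 59]
D3: mem[0x13..0x14] <- [79 5a]
D4: mem[0x1a..0x1f] <- [79 5a 59 47 70 e3]
D5: mem[0x0a..0x0c] <- [47 70 e3]
query mem[0x0c]=0xe3, mem[0x1d]=0x47, mem[0x03]=0x59, mem[0x07]=0x5a, mem[0x16]=0xf4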